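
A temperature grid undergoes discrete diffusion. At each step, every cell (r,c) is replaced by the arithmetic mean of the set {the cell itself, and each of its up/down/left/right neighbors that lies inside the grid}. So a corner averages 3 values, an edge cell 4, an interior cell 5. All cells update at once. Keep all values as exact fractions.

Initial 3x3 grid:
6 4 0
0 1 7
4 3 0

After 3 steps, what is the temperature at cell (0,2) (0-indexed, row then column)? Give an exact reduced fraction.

Answer: 1295/432

Derivation:
Step 1: cell (0,2) = 11/3
Step 2: cell (0,2) = 101/36
Step 3: cell (0,2) = 1295/432
Full grid after step 3:
  647/216 183/64 1295/432
  1535/576 341/120 43/16
  1135/432 359/144 73/27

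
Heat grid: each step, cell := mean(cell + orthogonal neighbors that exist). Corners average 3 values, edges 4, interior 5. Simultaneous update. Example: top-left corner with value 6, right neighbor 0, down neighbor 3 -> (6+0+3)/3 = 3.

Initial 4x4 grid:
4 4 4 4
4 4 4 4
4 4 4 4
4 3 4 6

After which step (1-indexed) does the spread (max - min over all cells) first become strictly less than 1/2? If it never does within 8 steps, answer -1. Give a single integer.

Answer: 3

Derivation:
Step 1: max=14/3, min=11/3, spread=1
Step 2: max=161/36, min=137/36, spread=2/3
Step 3: max=931/216, min=2077/540, spread=167/360
  -> spread < 1/2 first at step 3
Step 4: max=137309/32400, min=63067/16200, spread=149/432
Step 5: max=4066883/972000, min=1907281/486000, spread=84107/324000
Step 6: max=121007243/29160000, min=28785167/7290000, spread=78221/388800
Step 7: max=721530811/174960000, min=1445032003/364500000, spread=697886239/4374000000
Step 8: max=107739043559/26244000000, min=173927321581/43740000000, spread=4228313263/32805000000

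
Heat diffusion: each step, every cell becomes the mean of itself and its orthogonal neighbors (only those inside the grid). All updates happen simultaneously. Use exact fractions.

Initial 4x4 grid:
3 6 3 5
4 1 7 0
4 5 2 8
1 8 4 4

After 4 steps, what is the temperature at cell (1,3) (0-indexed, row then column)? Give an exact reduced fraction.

Answer: 13426/3375

Derivation:
Step 1: cell (1,3) = 5
Step 2: cell (1,3) = 413/120
Step 3: cell (1,3) = 3833/900
Step 4: cell (1,3) = 13426/3375
Full grid after step 4:
  60833/16200 26827/6750 51859/13500 16399/4050
  211811/54000 43229/11250 187273/45000 13426/3375
  211637/54000 378349/90000 374359/90000 4753/1080
  134809/32400 454909/108000 97313/21600 143119/32400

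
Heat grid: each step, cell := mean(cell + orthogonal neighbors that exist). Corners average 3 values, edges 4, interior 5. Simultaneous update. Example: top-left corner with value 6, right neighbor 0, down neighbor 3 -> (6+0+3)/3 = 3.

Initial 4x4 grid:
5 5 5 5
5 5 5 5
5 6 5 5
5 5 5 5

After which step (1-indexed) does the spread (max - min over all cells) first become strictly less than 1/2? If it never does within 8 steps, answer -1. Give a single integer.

Step 1: max=21/4, min=5, spread=1/4
  -> spread < 1/2 first at step 1
Step 2: max=261/50, min=5, spread=11/50
Step 3: max=12367/2400, min=5, spread=367/2400
Step 4: max=55571/10800, min=3013/600, spread=1337/10800
Step 5: max=1661669/324000, min=90469/18000, spread=33227/324000
Step 6: max=49814327/9720000, min=544049/108000, spread=849917/9720000
Step 7: max=1491714347/291600000, min=8168533/1620000, spread=21378407/291600000
Step 8: max=44706462371/8748000000, min=2453688343/486000000, spread=540072197/8748000000

Answer: 1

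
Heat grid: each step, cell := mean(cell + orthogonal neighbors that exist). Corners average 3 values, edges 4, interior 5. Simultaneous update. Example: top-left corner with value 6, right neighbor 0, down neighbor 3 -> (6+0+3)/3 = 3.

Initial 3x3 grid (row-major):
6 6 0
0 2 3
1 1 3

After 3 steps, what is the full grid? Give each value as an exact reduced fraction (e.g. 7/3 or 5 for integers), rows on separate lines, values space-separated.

After step 1:
  4 7/2 3
  9/4 12/5 2
  2/3 7/4 7/3
After step 2:
  13/4 129/40 17/6
  559/240 119/50 73/30
  14/9 143/80 73/36
After step 3:
  2113/720 7013/2400 1019/360
  34253/14400 2431/1000 8707/3600
  1021/540 9301/4800 4499/2160

Answer: 2113/720 7013/2400 1019/360
34253/14400 2431/1000 8707/3600
1021/540 9301/4800 4499/2160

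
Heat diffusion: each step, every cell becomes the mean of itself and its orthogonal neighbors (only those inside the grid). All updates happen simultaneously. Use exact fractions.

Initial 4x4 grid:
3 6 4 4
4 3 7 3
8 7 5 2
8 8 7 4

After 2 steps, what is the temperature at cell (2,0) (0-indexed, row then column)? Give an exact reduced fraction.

Answer: 509/80

Derivation:
Step 1: cell (2,0) = 27/4
Step 2: cell (2,0) = 509/80
Full grid after step 2:
  77/18 1139/240 1039/240 155/36
  1259/240 49/10 493/100 467/120
  509/80 629/100 257/50 523/120
  89/12 277/40 703/120 83/18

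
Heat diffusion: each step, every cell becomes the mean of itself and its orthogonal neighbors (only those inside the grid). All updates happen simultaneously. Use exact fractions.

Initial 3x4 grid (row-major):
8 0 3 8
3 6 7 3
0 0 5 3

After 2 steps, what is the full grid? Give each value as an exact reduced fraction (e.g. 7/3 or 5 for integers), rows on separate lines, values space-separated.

Answer: 73/18 937/240 1093/240 173/36
727/240 77/20 43/10 1103/240
8/3 107/40 449/120 38/9

Derivation:
After step 1:
  11/3 17/4 9/2 14/3
  17/4 16/5 24/5 21/4
  1 11/4 15/4 11/3
After step 2:
  73/18 937/240 1093/240 173/36
  727/240 77/20 43/10 1103/240
  8/3 107/40 449/120 38/9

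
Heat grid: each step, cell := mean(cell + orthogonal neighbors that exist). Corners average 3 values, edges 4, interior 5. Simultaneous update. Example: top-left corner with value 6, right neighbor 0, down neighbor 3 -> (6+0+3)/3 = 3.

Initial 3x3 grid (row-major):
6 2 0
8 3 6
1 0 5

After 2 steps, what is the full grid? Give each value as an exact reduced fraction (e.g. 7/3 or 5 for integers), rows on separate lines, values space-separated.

After step 1:
  16/3 11/4 8/3
  9/2 19/5 7/2
  3 9/4 11/3
After step 2:
  151/36 291/80 107/36
  499/120 84/25 409/120
  13/4 763/240 113/36

Answer: 151/36 291/80 107/36
499/120 84/25 409/120
13/4 763/240 113/36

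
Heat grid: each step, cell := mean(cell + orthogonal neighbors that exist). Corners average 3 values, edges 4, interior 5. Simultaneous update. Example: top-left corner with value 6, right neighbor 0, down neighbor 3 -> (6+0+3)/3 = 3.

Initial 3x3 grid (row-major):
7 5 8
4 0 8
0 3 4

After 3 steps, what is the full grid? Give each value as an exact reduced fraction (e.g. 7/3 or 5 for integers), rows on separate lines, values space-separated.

After step 1:
  16/3 5 7
  11/4 4 5
  7/3 7/4 5
After step 2:
  157/36 16/3 17/3
  173/48 37/10 21/4
  41/18 157/48 47/12
After step 3:
  1915/432 3431/720 65/12
  10039/2880 2539/600 139/30
  659/216 9479/2880 199/48

Answer: 1915/432 3431/720 65/12
10039/2880 2539/600 139/30
659/216 9479/2880 199/48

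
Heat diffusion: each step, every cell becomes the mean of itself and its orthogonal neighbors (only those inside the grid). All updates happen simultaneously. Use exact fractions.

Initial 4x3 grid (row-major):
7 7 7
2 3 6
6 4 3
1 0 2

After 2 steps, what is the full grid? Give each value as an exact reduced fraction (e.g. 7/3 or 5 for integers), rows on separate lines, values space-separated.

After step 1:
  16/3 6 20/3
  9/2 22/5 19/4
  13/4 16/5 15/4
  7/3 7/4 5/3
After step 2:
  95/18 28/5 209/36
  1049/240 457/100 587/120
  797/240 327/100 401/120
  22/9 179/80 43/18

Answer: 95/18 28/5 209/36
1049/240 457/100 587/120
797/240 327/100 401/120
22/9 179/80 43/18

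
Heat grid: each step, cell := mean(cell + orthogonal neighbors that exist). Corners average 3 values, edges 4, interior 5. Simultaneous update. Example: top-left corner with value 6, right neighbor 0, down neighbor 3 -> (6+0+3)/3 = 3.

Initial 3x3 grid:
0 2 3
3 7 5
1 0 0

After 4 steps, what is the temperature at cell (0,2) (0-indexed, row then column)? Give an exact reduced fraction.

Answer: 387133/129600

Derivation:
Step 1: cell (0,2) = 10/3
Step 2: cell (0,2) = 121/36
Step 3: cell (0,2) = 6659/2160
Step 4: cell (0,2) = 387133/129600
Full grid after step 4:
  341033/129600 201353/72000 387133/129600
  78143/32000 160397/60000 808787/288000
  301333/129600 9721/4000 341033/129600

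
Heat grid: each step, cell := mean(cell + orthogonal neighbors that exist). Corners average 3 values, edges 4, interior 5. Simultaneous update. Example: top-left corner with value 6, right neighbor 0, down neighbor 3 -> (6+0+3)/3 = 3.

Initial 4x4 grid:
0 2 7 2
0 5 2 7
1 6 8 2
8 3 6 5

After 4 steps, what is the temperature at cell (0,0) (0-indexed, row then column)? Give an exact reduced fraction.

Answer: 44371/16200

Derivation:
Step 1: cell (0,0) = 2/3
Step 2: cell (0,0) = 17/9
Step 3: cell (0,0) = 121/54
Step 4: cell (0,0) = 44371/16200
Full grid after step 4:
  44371/16200 677389/216000 856397/216000 135793/32400
  652399/216000 163621/45000 371011/90000 984857/216000
  54401/14400 41493/10000 211619/45000 1017017/216000
  15223/3600 13313/2880 1046027/216000 80693/16200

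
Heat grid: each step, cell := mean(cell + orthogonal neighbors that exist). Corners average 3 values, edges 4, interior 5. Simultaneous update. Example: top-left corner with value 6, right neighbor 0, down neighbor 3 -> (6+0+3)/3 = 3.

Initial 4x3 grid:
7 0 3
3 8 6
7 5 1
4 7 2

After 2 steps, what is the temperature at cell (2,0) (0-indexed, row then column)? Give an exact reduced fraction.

Answer: 113/20

Derivation:
Step 1: cell (2,0) = 19/4
Step 2: cell (2,0) = 113/20
Full grid after step 2:
  169/36 457/120 4
  281/60 101/20 77/20
  113/20 91/20 127/30
  61/12 583/120 34/9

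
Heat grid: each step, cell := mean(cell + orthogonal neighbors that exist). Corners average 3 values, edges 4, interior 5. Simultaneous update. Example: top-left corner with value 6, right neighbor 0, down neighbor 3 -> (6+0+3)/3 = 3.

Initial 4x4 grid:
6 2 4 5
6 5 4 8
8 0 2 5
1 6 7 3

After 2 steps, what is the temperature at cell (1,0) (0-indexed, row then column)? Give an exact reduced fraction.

Answer: 271/60

Derivation:
Step 1: cell (1,0) = 25/4
Step 2: cell (1,0) = 271/60
Full grid after step 2:
  91/18 241/60 137/30 179/36
  271/60 227/50 417/100 76/15
  24/5 369/100 107/25 93/20
  49/12 43/10 83/20 14/3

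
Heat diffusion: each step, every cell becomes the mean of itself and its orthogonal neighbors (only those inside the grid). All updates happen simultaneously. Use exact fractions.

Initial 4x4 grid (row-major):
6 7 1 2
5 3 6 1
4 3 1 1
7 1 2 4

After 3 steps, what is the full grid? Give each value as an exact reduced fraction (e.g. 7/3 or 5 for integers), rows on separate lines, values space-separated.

After step 1:
  6 17/4 4 4/3
  9/2 24/5 12/5 5/2
  19/4 12/5 13/5 7/4
  4 13/4 2 7/3
After step 2:
  59/12 381/80 719/240 47/18
  401/80 367/100 163/50 479/240
  313/80 89/25 223/100 551/240
  4 233/80 611/240 73/36
After step 3:
  1763/360 3269/800 24533/7200 2737/1080
  10507/2400 4053/1000 8491/3000 18293/7200
  3297/800 3257/1000 1667/600 15389/7200
  433/120 7811/2400 17489/7200 2473/1080

Answer: 1763/360 3269/800 24533/7200 2737/1080
10507/2400 4053/1000 8491/3000 18293/7200
3297/800 3257/1000 1667/600 15389/7200
433/120 7811/2400 17489/7200 2473/1080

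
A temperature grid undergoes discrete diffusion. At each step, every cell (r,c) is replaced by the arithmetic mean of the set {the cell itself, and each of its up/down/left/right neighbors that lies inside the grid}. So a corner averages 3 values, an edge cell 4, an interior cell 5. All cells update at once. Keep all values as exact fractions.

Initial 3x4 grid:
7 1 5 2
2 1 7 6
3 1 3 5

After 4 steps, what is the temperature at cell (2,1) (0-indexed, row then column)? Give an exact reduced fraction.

Answer: 111521/36000

Derivation:
Step 1: cell (2,1) = 2
Step 2: cell (2,1) = 13/5
Step 3: cell (2,1) = 223/75
Step 4: cell (2,1) = 111521/36000
Full grid after step 4:
  408421/129600 731501/216000 837101/216000 271163/64800
  2534939/864000 1174231/360000 75767/20000 18967/4500
  121957/43200 111521/36000 401363/108000 133619/32400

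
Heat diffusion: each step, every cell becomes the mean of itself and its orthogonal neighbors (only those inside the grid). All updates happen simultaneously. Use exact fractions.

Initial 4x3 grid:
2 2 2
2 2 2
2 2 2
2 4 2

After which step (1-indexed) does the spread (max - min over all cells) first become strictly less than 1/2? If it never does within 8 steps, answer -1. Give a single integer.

Answer: 3

Derivation:
Step 1: max=8/3, min=2, spread=2/3
Step 2: max=307/120, min=2, spread=67/120
Step 3: max=2597/1080, min=2, spread=437/1080
  -> spread < 1/2 first at step 3
Step 4: max=1021531/432000, min=1009/500, spread=29951/86400
Step 5: max=8991821/3888000, min=6908/3375, spread=206761/777600
Step 6: max=3566595571/1555200000, min=5565671/2700000, spread=14430763/62208000
Step 7: max=211731741689/93312000000, min=449652727/216000000, spread=139854109/746496000
Step 8: max=12619911890251/5598720000000, min=40731228977/19440000000, spread=7114543559/44789760000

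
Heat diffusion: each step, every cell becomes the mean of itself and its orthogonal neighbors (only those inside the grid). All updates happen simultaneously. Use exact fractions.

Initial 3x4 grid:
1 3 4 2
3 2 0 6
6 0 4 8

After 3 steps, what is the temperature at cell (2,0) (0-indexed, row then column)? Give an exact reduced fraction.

Step 1: cell (2,0) = 3
Step 2: cell (2,0) = 3
Step 3: cell (2,0) = 122/45
Full grid after step 3:
  5231/2160 18773/7200 2277/800 2569/720
  9679/3600 15329/6000 6623/2000 743/200
  122/45 1211/400 2039/600 373/90

Answer: 122/45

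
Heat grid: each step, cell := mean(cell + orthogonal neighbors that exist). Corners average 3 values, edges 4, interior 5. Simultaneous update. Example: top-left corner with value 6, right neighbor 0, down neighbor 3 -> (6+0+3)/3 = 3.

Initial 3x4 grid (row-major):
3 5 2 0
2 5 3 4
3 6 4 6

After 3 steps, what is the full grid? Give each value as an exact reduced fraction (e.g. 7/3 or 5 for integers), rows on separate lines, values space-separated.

Answer: 3781/1080 24683/7200 7591/2400 119/40
5889/1600 7543/2000 21889/6000 49841/14400
4211/1080 29383/7200 29773/7200 4313/1080

Derivation:
After step 1:
  10/3 15/4 5/2 2
  13/4 21/5 18/5 13/4
  11/3 9/2 19/4 14/3
After step 2:
  31/9 827/240 237/80 31/12
  289/80 193/50 183/50 811/240
  137/36 1027/240 1051/240 38/9
After step 3:
  3781/1080 24683/7200 7591/2400 119/40
  5889/1600 7543/2000 21889/6000 49841/14400
  4211/1080 29383/7200 29773/7200 4313/1080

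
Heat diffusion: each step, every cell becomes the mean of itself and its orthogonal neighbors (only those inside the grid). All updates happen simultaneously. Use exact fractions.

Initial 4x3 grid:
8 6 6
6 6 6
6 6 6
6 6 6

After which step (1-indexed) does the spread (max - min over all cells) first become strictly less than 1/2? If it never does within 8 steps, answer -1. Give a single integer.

Answer: 3

Derivation:
Step 1: max=20/3, min=6, spread=2/3
Step 2: max=59/9, min=6, spread=5/9
Step 3: max=689/108, min=6, spread=41/108
  -> spread < 1/2 first at step 3
Step 4: max=81977/12960, min=6, spread=4217/12960
Step 5: max=4874749/777600, min=21679/3600, spread=38417/155520
Step 6: max=291136211/46656000, min=434597/72000, spread=1903471/9331200
Step 7: max=17397149089/2799360000, min=13075759/2160000, spread=18038617/111974400
Step 8: max=1041037782851/167961600000, min=1179326759/194400000, spread=883978523/6718464000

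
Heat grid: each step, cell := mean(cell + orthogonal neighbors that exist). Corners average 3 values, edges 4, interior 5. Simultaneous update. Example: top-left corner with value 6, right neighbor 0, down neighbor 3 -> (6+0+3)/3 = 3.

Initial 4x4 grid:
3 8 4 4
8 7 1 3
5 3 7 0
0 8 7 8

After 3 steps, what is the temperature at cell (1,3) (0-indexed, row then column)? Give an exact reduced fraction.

Step 1: cell (1,3) = 2
Step 2: cell (1,3) = 437/120
Step 3: cell (1,3) = 13187/3600
Full grid after step 3:
  5977/1080 37973/7200 30709/7200 8209/2160
  38993/7200 14869/3000 27163/6000 13187/3600
  6973/1440 31097/6000 4551/1000 1097/240
  2143/432 887/180 27/5 1751/360

Answer: 13187/3600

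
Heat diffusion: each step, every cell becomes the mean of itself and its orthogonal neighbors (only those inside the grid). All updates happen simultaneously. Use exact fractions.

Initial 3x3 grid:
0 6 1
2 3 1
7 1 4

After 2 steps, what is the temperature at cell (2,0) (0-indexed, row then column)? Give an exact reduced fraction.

Answer: 121/36

Derivation:
Step 1: cell (2,0) = 10/3
Step 2: cell (2,0) = 121/36
Full grid after step 2:
  49/18 313/120 89/36
  29/10 141/50 571/240
  121/36 701/240 8/3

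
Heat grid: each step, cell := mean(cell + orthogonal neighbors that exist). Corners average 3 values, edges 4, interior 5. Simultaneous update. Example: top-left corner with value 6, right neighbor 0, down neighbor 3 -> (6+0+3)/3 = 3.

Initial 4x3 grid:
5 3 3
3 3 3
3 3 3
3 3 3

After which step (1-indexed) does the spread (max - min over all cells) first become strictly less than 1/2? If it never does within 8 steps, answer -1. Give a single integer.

Answer: 3

Derivation:
Step 1: max=11/3, min=3, spread=2/3
Step 2: max=32/9, min=3, spread=5/9
Step 3: max=365/108, min=3, spread=41/108
  -> spread < 1/2 first at step 3
Step 4: max=43097/12960, min=3, spread=4217/12960
Step 5: max=2541949/777600, min=10879/3600, spread=38417/155520
Step 6: max=151168211/46656000, min=218597/72000, spread=1903471/9331200
Step 7: max=8999069089/2799360000, min=6595759/2160000, spread=18038617/111974400
Step 8: max=537152982851/167961600000, min=596126759/194400000, spread=883978523/6718464000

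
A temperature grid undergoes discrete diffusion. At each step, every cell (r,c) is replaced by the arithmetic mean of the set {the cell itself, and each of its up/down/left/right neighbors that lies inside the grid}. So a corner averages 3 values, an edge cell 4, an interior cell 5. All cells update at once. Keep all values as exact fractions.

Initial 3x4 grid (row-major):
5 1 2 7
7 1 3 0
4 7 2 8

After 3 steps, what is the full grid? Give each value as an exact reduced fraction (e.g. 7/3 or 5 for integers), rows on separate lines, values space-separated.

Answer: 8363/2160 5681/1800 493/150 553/180
57133/14400 23147/6000 9421/3000 26279/7200
3301/720 4679/1200 14257/3600 967/270

Derivation:
After step 1:
  13/3 9/4 13/4 3
  17/4 19/5 8/5 9/2
  6 7/2 5 10/3
After step 2:
  65/18 409/120 101/40 43/12
  1103/240 77/25 363/100 373/120
  55/12 183/40 403/120 77/18
After step 3:
  8363/2160 5681/1800 493/150 553/180
  57133/14400 23147/6000 9421/3000 26279/7200
  3301/720 4679/1200 14257/3600 967/270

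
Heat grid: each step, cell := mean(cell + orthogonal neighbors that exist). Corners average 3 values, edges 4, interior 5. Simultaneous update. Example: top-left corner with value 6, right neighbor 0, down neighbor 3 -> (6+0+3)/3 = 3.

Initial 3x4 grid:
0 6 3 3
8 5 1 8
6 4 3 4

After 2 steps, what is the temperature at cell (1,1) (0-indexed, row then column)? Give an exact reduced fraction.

Step 1: cell (1,1) = 24/5
Step 2: cell (1,1) = 431/100
Full grid after step 2:
  155/36 973/240 185/48 143/36
  1213/240 431/100 381/100 53/12
  61/12 183/40 33/8 4

Answer: 431/100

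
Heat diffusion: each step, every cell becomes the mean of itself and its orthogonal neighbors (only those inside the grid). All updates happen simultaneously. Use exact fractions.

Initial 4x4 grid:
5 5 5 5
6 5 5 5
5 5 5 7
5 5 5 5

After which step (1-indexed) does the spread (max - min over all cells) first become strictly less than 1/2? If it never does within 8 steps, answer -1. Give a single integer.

Answer: 3

Derivation:
Step 1: max=17/3, min=5, spread=2/3
Step 2: max=331/60, min=5, spread=31/60
Step 3: max=2911/540, min=365/72, spread=347/1080
  -> spread < 1/2 first at step 3
Step 4: max=287329/54000, min=55291/10800, spread=5437/27000
Step 5: max=2572909/486000, min=1660717/324000, spread=163667/972000
Step 6: max=3836783/729000, min=33338497/6480000, spread=6896167/58320000
Step 7: max=2296350361/437400000, min=15026707291/2916000000, spread=846885347/8748000000
Step 8: max=34349843213/6561000000, min=135324795031/26244000000, spread=2074577821/26244000000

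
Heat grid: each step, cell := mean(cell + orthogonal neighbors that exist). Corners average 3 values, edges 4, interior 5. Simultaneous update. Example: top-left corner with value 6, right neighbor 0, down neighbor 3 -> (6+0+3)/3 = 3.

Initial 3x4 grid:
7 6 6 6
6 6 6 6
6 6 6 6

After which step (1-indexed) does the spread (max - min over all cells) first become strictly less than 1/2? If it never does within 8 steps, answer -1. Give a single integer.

Answer: 1

Derivation:
Step 1: max=19/3, min=6, spread=1/3
  -> spread < 1/2 first at step 1
Step 2: max=113/18, min=6, spread=5/18
Step 3: max=1337/216, min=6, spread=41/216
Step 4: max=159737/25920, min=6, spread=4217/25920
Step 5: max=9540349/1555200, min=43279/7200, spread=38417/311040
Step 6: max=571072211/93312000, min=866597/144000, spread=1903471/18662400
Step 7: max=34193309089/5598720000, min=26035759/4320000, spread=18038617/223948800
Step 8: max=2048807382851/335923200000, min=2345726759/388800000, spread=883978523/13436928000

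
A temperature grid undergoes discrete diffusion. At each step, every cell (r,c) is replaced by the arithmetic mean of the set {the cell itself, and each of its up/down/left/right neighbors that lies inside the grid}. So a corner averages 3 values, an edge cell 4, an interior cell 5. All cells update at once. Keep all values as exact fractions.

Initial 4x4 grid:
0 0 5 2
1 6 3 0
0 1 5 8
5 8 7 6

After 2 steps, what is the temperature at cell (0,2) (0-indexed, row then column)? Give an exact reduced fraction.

Answer: 683/240

Derivation:
Step 1: cell (0,2) = 5/2
Step 2: cell (0,2) = 683/240
Full grid after step 2:
  29/18 467/240 683/240 97/36
  181/120 29/10 331/100 53/15
  71/24 18/5 477/100 99/20
  34/9 241/48 471/80 73/12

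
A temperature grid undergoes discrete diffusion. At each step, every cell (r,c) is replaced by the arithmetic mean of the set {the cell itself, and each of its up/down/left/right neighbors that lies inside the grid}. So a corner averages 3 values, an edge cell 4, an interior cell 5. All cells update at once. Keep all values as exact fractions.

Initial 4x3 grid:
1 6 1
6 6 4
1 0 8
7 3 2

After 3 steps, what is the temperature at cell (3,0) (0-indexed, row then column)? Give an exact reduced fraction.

Step 1: cell (3,0) = 11/3
Step 2: cell (3,0) = 61/18
Step 3: cell (3,0) = 1909/540
Full grid after step 3:
  4207/1080 627/160 8659/2160
  2741/720 1563/400 5777/1440
  163/45 301/80 5521/1440
  1909/540 57/16 8141/2160

Answer: 1909/540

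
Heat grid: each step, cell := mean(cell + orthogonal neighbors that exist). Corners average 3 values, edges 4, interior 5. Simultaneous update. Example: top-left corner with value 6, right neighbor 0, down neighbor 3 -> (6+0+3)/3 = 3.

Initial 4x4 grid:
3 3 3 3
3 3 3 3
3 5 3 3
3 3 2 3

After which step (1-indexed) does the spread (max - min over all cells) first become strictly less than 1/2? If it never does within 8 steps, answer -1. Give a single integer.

Answer: 3

Derivation:
Step 1: max=7/2, min=8/3, spread=5/6
Step 2: max=67/20, min=101/36, spread=49/90
Step 3: max=261/80, min=1573/540, spread=151/432
  -> spread < 1/2 first at step 3
Step 4: max=2309/720, min=47839/16200, spread=8227/32400
Step 5: max=229709/72000, min=1456453/486000, spread=376331/1944000
Step 6: max=2053747/648000, min=21986477/7290000, spread=4472707/29160000
Step 7: max=204497341/64800000, min=1327625113/437400000, spread=42185551/349920000
Step 8: max=203750711/64800000, min=9992884021/3280500000, spread=2575965787/26244000000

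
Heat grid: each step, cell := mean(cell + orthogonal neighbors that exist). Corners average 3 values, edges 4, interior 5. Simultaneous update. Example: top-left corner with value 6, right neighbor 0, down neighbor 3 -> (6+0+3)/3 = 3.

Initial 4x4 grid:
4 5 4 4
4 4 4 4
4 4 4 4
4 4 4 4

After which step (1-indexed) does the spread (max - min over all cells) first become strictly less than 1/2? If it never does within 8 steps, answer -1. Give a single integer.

Answer: 1

Derivation:
Step 1: max=13/3, min=4, spread=1/3
  -> spread < 1/2 first at step 1
Step 2: max=511/120, min=4, spread=31/120
Step 3: max=4531/1080, min=4, spread=211/1080
Step 4: max=448843/108000, min=4, spread=16843/108000
Step 5: max=4026643/972000, min=36079/9000, spread=130111/972000
Step 6: max=120282367/29160000, min=2167159/540000, spread=3255781/29160000
Step 7: max=3599553691/874800000, min=2171107/540000, spread=82360351/874800000
Step 8: max=107727316891/26244000000, min=391306441/97200000, spread=2074577821/26244000000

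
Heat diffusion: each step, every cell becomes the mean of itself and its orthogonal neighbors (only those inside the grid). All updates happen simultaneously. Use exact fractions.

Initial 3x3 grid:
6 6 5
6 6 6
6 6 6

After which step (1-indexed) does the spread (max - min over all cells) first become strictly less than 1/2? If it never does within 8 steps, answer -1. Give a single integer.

Answer: 1

Derivation:
Step 1: max=6, min=17/3, spread=1/3
  -> spread < 1/2 first at step 1
Step 2: max=6, min=103/18, spread=5/18
Step 3: max=6, min=1255/216, spread=41/216
Step 4: max=2149/360, min=75629/12960, spread=347/2592
Step 5: max=21443/3600, min=4558663/777600, spread=2921/31104
Step 6: max=2566517/432000, min=274107461/46656000, spread=24611/373248
Step 7: max=57663259/9720000, min=16477437967/2799360000, spread=207329/4478976
Step 8: max=3071598401/518400000, min=989739647549/167961600000, spread=1746635/53747712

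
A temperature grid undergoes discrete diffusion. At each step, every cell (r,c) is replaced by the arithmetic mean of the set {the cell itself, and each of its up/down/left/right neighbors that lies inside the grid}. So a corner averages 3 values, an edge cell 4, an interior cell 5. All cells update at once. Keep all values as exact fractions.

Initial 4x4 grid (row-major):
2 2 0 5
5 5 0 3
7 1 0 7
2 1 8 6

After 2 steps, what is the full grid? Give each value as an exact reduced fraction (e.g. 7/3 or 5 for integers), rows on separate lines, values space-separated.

Answer: 10/3 12/5 31/15 49/18
141/40 14/5 129/50 721/240
439/120 307/100 307/100 359/80
121/36 773/240 339/80 59/12

Derivation:
After step 1:
  3 9/4 7/4 8/3
  19/4 13/5 8/5 15/4
  15/4 14/5 16/5 4
  10/3 3 15/4 7
After step 2:
  10/3 12/5 31/15 49/18
  141/40 14/5 129/50 721/240
  439/120 307/100 307/100 359/80
  121/36 773/240 339/80 59/12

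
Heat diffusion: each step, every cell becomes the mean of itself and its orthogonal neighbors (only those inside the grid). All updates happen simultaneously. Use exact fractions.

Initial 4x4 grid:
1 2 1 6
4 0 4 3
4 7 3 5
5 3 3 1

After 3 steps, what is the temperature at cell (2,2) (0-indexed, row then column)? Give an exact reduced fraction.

Answer: 3623/1000

Derivation:
Step 1: cell (2,2) = 22/5
Step 2: cell (2,2) = 31/10
Step 3: cell (2,2) = 3623/1000
Full grid after step 3:
  2737/1080 3331/1440 4387/1440 6767/2160
  4039/1440 9529/3000 3553/1200 2561/720
  9329/2400 6781/2000 3623/1000 155/48
  941/240 99/25 197/60 1219/360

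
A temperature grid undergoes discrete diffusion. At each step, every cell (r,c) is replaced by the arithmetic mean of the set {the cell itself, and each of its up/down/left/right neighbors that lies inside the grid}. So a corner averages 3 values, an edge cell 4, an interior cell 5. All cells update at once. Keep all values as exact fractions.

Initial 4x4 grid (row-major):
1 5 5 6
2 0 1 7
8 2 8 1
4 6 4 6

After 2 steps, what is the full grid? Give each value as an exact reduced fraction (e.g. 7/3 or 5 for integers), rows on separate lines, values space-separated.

Answer: 49/18 35/12 43/10 14/3
137/48 33/10 87/25 389/80
351/80 18/5 237/50 967/240
14/3 26/5 253/60 91/18

Derivation:
After step 1:
  8/3 11/4 17/4 6
  11/4 2 21/5 15/4
  4 24/5 16/5 11/2
  6 4 6 11/3
After step 2:
  49/18 35/12 43/10 14/3
  137/48 33/10 87/25 389/80
  351/80 18/5 237/50 967/240
  14/3 26/5 253/60 91/18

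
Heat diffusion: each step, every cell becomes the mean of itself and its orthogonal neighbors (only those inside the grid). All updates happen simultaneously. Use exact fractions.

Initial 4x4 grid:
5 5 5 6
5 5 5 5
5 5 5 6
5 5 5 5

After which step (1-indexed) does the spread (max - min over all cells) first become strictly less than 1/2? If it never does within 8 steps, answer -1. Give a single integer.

Step 1: max=11/2, min=5, spread=1/2
Step 2: max=193/36, min=5, spread=13/36
  -> spread < 1/2 first at step 2
Step 3: max=38057/7200, min=5, spread=2057/7200
Step 4: max=10621/2025, min=5009/1000, spread=19111/81000
Step 5: max=33785669/6480000, min=16954/3375, spread=1233989/6480000
Step 6: max=75752321/14580000, min=10873981/2160000, spread=9411797/58320000
Step 7: max=453017131/87480000, min=1961899/388800, spread=362183/2733750
Step 8: max=67809563093/13122000000, min=49137029863/9720000000, spread=29491455559/262440000000

Answer: 2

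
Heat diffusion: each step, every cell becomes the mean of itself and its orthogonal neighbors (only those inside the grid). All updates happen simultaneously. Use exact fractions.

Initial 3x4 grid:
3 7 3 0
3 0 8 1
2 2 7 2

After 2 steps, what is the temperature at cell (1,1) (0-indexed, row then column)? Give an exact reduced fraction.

Answer: 79/25

Derivation:
Step 1: cell (1,1) = 4
Step 2: cell (1,1) = 79/25
Full grid after step 2:
  115/36 193/48 773/240 103/36
  19/6 79/25 99/25 673/240
  85/36 83/24 439/120 65/18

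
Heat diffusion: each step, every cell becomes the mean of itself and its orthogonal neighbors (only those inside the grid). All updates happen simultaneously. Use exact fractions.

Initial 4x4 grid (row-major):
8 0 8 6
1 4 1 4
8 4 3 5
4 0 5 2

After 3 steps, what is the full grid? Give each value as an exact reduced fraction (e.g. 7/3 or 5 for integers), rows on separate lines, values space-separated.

After step 1:
  3 5 15/4 6
  21/4 2 4 4
  17/4 19/5 18/5 7/2
  4 13/4 5/2 4
After step 2:
  53/12 55/16 75/16 55/12
  29/8 401/100 347/100 35/8
  173/40 169/50 87/25 151/40
  23/6 271/80 267/80 10/3
After step 3:
  551/144 9931/2400 9707/2400 655/144
  4913/1200 7169/2000 8009/2000 4861/1200
  4549/1200 7433/2000 6977/2000 4489/1200
  2771/720 8363/2400 8123/2400 2507/720

Answer: 551/144 9931/2400 9707/2400 655/144
4913/1200 7169/2000 8009/2000 4861/1200
4549/1200 7433/2000 6977/2000 4489/1200
2771/720 8363/2400 8123/2400 2507/720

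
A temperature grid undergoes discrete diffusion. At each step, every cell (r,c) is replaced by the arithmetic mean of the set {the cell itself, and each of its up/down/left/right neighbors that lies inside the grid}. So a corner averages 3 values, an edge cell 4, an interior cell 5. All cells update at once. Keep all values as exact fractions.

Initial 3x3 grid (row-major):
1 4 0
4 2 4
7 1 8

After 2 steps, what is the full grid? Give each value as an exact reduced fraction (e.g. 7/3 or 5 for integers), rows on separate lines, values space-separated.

After step 1:
  3 7/4 8/3
  7/2 3 7/2
  4 9/2 13/3
After step 2:
  11/4 125/48 95/36
  27/8 13/4 27/8
  4 95/24 37/9

Answer: 11/4 125/48 95/36
27/8 13/4 27/8
4 95/24 37/9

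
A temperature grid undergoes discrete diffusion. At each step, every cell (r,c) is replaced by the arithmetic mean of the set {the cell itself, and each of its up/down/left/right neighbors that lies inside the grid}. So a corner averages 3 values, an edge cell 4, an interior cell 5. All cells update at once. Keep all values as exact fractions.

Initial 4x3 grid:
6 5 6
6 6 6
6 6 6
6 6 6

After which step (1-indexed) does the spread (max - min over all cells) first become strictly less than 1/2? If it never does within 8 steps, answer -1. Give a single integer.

Answer: 1

Derivation:
Step 1: max=6, min=17/3, spread=1/3
  -> spread < 1/2 first at step 1
Step 2: max=6, min=1373/240, spread=67/240
Step 3: max=6, min=12523/2160, spread=437/2160
Step 4: max=5991/1000, min=5026469/864000, spread=29951/172800
Step 5: max=20171/3375, min=45440179/7776000, spread=206761/1555200
Step 6: max=32234329/5400000, min=18206204429/3110400000, spread=14430763/124416000
Step 7: max=2574347273/432000000, min=1094636258311/186624000000, spread=139854109/1492992000
Step 8: max=231428771023/38880000000, min=65762168109749/11197440000000, spread=7114543559/89579520000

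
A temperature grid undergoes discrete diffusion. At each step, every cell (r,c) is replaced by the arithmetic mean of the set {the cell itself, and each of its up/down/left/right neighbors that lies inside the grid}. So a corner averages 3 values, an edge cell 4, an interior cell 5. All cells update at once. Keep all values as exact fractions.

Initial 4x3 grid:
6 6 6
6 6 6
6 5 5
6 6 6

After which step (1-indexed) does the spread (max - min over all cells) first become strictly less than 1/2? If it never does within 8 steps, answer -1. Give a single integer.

Answer: 2

Derivation:
Step 1: max=6, min=11/2, spread=1/2
Step 2: max=6, min=1351/240, spread=89/240
  -> spread < 1/2 first at step 2
Step 3: max=1427/240, min=766/135, spread=587/2160
Step 4: max=14207/2400, min=737783/129600, spread=5879/25920
Step 5: max=19888/3375, min=44458447/7776000, spread=272701/1555200
Step 6: max=76150753/12960000, min=2674904033/466560000, spread=2660923/18662400
Step 7: max=506385203/86400000, min=160903070947/27993600000, spread=126629393/1119744000
Step 8: max=272945816693/46656000000, min=9672080800073/1679616000000, spread=1231748807/13436928000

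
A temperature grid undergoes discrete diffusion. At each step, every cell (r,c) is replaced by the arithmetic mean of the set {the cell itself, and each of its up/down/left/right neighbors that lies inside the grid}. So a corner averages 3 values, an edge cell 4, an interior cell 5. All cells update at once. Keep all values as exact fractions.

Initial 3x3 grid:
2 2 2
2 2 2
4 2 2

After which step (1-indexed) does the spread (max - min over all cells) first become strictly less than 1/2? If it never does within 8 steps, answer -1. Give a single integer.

Step 1: max=8/3, min=2, spread=2/3
Step 2: max=23/9, min=2, spread=5/9
Step 3: max=257/108, min=2, spread=41/108
  -> spread < 1/2 first at step 3
Step 4: max=15091/6480, min=371/180, spread=347/1296
Step 5: max=884537/388800, min=3757/1800, spread=2921/15552
Step 6: max=52484539/23328000, min=457483/216000, spread=24611/186624
Step 7: max=3118082033/1399680000, min=10376741/4860000, spread=207329/2239488
Step 8: max=185991552451/83980800000, min=557201599/259200000, spread=1746635/26873856

Answer: 3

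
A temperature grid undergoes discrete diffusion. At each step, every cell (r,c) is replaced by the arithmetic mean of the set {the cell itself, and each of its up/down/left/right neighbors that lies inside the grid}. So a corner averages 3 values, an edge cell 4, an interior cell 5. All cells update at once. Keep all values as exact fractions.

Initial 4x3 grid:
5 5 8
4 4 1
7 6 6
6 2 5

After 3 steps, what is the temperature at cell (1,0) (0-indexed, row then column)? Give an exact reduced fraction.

Answer: 7181/1440

Derivation:
Step 1: cell (1,0) = 5
Step 2: cell (1,0) = 233/48
Step 3: cell (1,0) = 7181/1440
Full grid after step 3:
  2105/432 7051/1440 2039/432
  7181/1440 2843/600 6821/1440
  2401/480 5821/1200 6643/1440
  121/24 13871/2880 251/54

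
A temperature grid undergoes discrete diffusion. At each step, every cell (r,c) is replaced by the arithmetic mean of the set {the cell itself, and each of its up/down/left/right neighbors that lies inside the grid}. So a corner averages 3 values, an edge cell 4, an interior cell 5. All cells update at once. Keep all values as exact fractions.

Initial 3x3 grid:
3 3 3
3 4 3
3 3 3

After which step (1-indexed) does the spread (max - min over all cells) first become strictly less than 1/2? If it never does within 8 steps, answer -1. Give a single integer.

Answer: 1

Derivation:
Step 1: max=13/4, min=3, spread=1/4
  -> spread < 1/2 first at step 1
Step 2: max=81/25, min=249/80, spread=51/400
Step 3: max=15223/4800, min=1127/360, spread=589/14400
Step 4: max=94943/30000, min=905081/288000, spread=31859/1440000
Step 5: max=54531607/17280000, min=5664721/1800000, spread=751427/86400000
Step 6: max=340634687/108000000, min=3265463129/1036800000, spread=23149331/5184000000
Step 7: max=196106654263/62208000000, min=20414931889/6480000000, spread=616540643/311040000000
Step 8: max=1225512453983/388800000000, min=11761372008761/3732480000000, spread=17737747379/18662400000000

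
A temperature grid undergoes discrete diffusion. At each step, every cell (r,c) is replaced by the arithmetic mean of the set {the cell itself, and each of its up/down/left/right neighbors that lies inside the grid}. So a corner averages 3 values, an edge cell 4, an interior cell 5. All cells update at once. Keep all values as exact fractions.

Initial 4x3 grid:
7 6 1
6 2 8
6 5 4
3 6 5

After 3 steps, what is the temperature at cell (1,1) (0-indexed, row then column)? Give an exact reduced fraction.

Step 1: cell (1,1) = 27/5
Step 2: cell (1,1) = 23/5
Step 3: cell (1,1) = 3029/600
Full grid after step 3:
  11429/2160 3461/720 3443/720
  7291/1440 3029/600 739/160
  817/160 1933/400 2371/480
  883/180 1591/320 439/90

Answer: 3029/600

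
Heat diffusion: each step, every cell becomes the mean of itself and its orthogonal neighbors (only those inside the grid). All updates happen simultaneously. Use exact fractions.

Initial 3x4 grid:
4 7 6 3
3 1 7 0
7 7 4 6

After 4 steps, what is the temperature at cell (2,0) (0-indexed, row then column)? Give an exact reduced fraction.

Answer: 612707/129600

Derivation:
Step 1: cell (2,0) = 17/3
Step 2: cell (2,0) = 85/18
Step 3: cell (2,0) = 1069/216
Step 4: cell (2,0) = 612707/129600
Full grid after step 4:
  590507/129600 1003117/216000 34551/8000 92317/21600
  4108913/864000 1642207/360000 409183/90000 897557/216000
  612707/129600 1041367/216000 964127/216000 284051/64800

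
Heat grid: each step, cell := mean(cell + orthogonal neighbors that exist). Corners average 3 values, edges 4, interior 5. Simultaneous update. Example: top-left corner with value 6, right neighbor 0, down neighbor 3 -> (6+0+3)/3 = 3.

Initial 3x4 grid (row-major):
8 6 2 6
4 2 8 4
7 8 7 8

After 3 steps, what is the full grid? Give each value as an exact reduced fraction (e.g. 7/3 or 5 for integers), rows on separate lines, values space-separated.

After step 1:
  6 9/2 11/2 4
  21/4 28/5 23/5 13/2
  19/3 6 31/4 19/3
After step 2:
  21/4 27/5 93/20 16/3
  1391/240 519/100 599/100 643/120
  211/36 1541/240 1481/240 247/36
After step 3:
  3947/720 2049/400 1603/300 1841/360
  79549/14400 8639/1500 32831/6000 42377/7200
  1627/270 42557/7200 45797/7200 13241/2160

Answer: 3947/720 2049/400 1603/300 1841/360
79549/14400 8639/1500 32831/6000 42377/7200
1627/270 42557/7200 45797/7200 13241/2160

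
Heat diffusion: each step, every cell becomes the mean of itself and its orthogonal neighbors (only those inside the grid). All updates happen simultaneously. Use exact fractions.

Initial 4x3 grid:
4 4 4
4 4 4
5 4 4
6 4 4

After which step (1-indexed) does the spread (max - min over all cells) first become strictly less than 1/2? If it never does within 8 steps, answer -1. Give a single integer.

Step 1: max=5, min=4, spread=1
Step 2: max=19/4, min=4, spread=3/4
Step 3: max=183/40, min=4, spread=23/40
Step 4: max=32263/7200, min=7247/1800, spread=131/288
  -> spread < 1/2 first at step 4
Step 5: max=1906597/432000, min=438053/108000, spread=30877/86400
Step 6: max=37742501/8640000, min=1470199/360000, spread=98309/345600
Step 7: max=6741593477/1555200000, min=199672811/48600000, spread=14082541/62208000
Step 8: max=402201822143/93312000000, min=6019760137/1458000000, spread=135497387/746496000

Answer: 4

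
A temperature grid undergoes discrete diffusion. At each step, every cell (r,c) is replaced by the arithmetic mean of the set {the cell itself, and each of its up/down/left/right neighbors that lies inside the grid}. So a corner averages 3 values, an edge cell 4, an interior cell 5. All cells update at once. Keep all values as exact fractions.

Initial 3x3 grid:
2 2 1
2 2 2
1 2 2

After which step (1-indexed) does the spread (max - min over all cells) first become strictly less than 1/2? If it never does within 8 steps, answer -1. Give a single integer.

Step 1: max=2, min=5/3, spread=1/3
  -> spread < 1/2 first at step 1
Step 2: max=89/48, min=31/18, spread=19/144
Step 3: max=133/72, min=5191/2880, spread=43/960
Step 4: max=315497/172800, min=23393/12960, spread=10771/518400
Step 5: max=472517/259200, min=18814759/10368000, spread=85921/10368000
Step 6: max=1132076873/622080000, min=84731297/46656000, spread=6978739/1866240000
Step 7: max=7072744993/3888000000, min=67834799431/37324800000, spread=317762509/186624000000
Step 8: max=4072595894057/2239488000000, min=424046937071/233280000000, spread=8726490877/11197440000000

Answer: 1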